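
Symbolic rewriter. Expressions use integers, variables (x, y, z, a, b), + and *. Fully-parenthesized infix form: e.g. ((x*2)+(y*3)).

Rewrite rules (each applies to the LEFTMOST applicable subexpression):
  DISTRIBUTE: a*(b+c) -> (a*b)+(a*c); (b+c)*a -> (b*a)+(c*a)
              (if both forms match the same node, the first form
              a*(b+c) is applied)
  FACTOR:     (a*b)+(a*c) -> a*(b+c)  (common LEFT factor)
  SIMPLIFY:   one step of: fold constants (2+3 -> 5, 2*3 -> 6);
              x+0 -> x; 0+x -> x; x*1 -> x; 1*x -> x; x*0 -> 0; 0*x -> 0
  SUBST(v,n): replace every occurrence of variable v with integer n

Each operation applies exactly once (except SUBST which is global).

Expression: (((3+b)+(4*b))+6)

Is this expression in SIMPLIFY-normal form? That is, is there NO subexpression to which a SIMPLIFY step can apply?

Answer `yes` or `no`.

Expression: (((3+b)+(4*b))+6)
Scanning for simplifiable subexpressions (pre-order)...
  at root: (((3+b)+(4*b))+6) (not simplifiable)
  at L: ((3+b)+(4*b)) (not simplifiable)
  at LL: (3+b) (not simplifiable)
  at LR: (4*b) (not simplifiable)
Result: no simplifiable subexpression found -> normal form.

Answer: yes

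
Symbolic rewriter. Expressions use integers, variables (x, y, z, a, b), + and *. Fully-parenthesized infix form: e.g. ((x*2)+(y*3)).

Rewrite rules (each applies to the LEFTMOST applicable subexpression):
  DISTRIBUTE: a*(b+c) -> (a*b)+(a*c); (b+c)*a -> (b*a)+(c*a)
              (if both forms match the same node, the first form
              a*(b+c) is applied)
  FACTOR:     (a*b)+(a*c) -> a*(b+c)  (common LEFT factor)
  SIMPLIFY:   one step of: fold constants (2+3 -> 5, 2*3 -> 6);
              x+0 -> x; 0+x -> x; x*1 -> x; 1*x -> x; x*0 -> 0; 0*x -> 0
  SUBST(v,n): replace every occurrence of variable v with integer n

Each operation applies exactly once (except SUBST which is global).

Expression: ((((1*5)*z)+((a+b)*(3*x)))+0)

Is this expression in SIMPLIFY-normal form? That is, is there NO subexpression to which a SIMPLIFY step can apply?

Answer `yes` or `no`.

Answer: no

Derivation:
Expression: ((((1*5)*z)+((a+b)*(3*x)))+0)
Scanning for simplifiable subexpressions (pre-order)...
  at root: ((((1*5)*z)+((a+b)*(3*x)))+0) (SIMPLIFIABLE)
  at L: (((1*5)*z)+((a+b)*(3*x))) (not simplifiable)
  at LL: ((1*5)*z) (not simplifiable)
  at LLL: (1*5) (SIMPLIFIABLE)
  at LR: ((a+b)*(3*x)) (not simplifiable)
  at LRL: (a+b) (not simplifiable)
  at LRR: (3*x) (not simplifiable)
Found simplifiable subexpr at path root: ((((1*5)*z)+((a+b)*(3*x)))+0)
One SIMPLIFY step would give: (((1*5)*z)+((a+b)*(3*x)))
-> NOT in normal form.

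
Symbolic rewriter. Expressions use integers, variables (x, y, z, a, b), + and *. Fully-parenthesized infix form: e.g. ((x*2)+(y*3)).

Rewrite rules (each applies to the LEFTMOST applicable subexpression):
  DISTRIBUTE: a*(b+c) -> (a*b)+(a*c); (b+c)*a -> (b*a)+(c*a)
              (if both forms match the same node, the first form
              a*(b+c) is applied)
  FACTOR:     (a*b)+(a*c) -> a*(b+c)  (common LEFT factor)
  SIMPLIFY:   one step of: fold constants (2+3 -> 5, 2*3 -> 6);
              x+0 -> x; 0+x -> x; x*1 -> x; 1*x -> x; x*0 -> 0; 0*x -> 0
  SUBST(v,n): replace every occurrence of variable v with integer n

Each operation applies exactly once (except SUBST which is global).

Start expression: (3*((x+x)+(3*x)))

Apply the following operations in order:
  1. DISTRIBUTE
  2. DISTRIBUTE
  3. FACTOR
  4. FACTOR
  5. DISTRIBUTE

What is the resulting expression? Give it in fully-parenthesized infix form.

Answer: ((3*(x+x))+(3*(3*x)))

Derivation:
Start: (3*((x+x)+(3*x)))
Apply DISTRIBUTE at root (target: (3*((x+x)+(3*x)))): (3*((x+x)+(3*x))) -> ((3*(x+x))+(3*(3*x)))
Apply DISTRIBUTE at L (target: (3*(x+x))): ((3*(x+x))+(3*(3*x))) -> (((3*x)+(3*x))+(3*(3*x)))
Apply FACTOR at L (target: ((3*x)+(3*x))): (((3*x)+(3*x))+(3*(3*x))) -> ((3*(x+x))+(3*(3*x)))
Apply FACTOR at root (target: ((3*(x+x))+(3*(3*x)))): ((3*(x+x))+(3*(3*x))) -> (3*((x+x)+(3*x)))
Apply DISTRIBUTE at root (target: (3*((x+x)+(3*x)))): (3*((x+x)+(3*x))) -> ((3*(x+x))+(3*(3*x)))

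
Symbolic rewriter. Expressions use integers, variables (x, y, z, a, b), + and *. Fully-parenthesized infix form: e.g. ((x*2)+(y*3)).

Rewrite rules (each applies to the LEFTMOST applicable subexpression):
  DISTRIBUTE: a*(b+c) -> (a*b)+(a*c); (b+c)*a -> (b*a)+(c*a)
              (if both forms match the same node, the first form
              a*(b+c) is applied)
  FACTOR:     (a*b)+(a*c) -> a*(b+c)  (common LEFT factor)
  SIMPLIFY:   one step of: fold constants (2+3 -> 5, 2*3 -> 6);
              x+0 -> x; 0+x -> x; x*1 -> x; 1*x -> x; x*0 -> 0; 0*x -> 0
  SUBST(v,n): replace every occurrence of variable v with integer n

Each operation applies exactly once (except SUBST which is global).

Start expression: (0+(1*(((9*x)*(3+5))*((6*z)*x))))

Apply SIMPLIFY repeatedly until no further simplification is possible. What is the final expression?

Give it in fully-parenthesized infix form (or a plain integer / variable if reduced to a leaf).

Start: (0+(1*(((9*x)*(3+5))*((6*z)*x))))
Step 1: at root: (0+(1*(((9*x)*(3+5))*((6*z)*x)))) -> (1*(((9*x)*(3+5))*((6*z)*x))); overall: (0+(1*(((9*x)*(3+5))*((6*z)*x)))) -> (1*(((9*x)*(3+5))*((6*z)*x)))
Step 2: at root: (1*(((9*x)*(3+5))*((6*z)*x))) -> (((9*x)*(3+5))*((6*z)*x)); overall: (1*(((9*x)*(3+5))*((6*z)*x))) -> (((9*x)*(3+5))*((6*z)*x))
Step 3: at LR: (3+5) -> 8; overall: (((9*x)*(3+5))*((6*z)*x)) -> (((9*x)*8)*((6*z)*x))
Fixed point: (((9*x)*8)*((6*z)*x))

Answer: (((9*x)*8)*((6*z)*x))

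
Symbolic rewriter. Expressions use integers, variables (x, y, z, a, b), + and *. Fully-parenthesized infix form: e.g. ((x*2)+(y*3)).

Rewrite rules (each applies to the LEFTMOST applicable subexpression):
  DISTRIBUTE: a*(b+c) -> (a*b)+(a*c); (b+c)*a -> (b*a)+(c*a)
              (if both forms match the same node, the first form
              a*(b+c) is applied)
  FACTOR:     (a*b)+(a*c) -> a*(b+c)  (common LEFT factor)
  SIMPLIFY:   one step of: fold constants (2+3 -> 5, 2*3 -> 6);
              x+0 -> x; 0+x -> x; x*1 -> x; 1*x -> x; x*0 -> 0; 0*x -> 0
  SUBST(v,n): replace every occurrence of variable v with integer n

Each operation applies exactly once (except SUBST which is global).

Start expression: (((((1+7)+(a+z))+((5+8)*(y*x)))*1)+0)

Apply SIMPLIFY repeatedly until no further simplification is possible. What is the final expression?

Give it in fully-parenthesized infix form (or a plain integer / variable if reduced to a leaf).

Start: (((((1+7)+(a+z))+((5+8)*(y*x)))*1)+0)
Step 1: at root: (((((1+7)+(a+z))+((5+8)*(y*x)))*1)+0) -> ((((1+7)+(a+z))+((5+8)*(y*x)))*1); overall: (((((1+7)+(a+z))+((5+8)*(y*x)))*1)+0) -> ((((1+7)+(a+z))+((5+8)*(y*x)))*1)
Step 2: at root: ((((1+7)+(a+z))+((5+8)*(y*x)))*1) -> (((1+7)+(a+z))+((5+8)*(y*x))); overall: ((((1+7)+(a+z))+((5+8)*(y*x)))*1) -> (((1+7)+(a+z))+((5+8)*(y*x)))
Step 3: at LL: (1+7) -> 8; overall: (((1+7)+(a+z))+((5+8)*(y*x))) -> ((8+(a+z))+((5+8)*(y*x)))
Step 4: at RL: (5+8) -> 13; overall: ((8+(a+z))+((5+8)*(y*x))) -> ((8+(a+z))+(13*(y*x)))
Fixed point: ((8+(a+z))+(13*(y*x)))

Answer: ((8+(a+z))+(13*(y*x)))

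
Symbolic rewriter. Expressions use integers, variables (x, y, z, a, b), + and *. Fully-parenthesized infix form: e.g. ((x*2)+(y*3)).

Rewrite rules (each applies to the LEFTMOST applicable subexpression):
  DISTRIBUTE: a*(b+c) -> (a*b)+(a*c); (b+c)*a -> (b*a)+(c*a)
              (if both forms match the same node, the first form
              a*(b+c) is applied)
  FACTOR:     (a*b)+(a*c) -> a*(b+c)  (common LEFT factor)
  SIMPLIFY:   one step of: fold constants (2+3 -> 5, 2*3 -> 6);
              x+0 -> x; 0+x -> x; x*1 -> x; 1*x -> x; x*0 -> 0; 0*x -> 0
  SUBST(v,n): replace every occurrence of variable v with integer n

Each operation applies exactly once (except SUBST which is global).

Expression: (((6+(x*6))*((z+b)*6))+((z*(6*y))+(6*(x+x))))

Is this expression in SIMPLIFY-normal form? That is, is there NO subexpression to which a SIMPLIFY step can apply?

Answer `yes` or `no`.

Answer: yes

Derivation:
Expression: (((6+(x*6))*((z+b)*6))+((z*(6*y))+(6*(x+x))))
Scanning for simplifiable subexpressions (pre-order)...
  at root: (((6+(x*6))*((z+b)*6))+((z*(6*y))+(6*(x+x)))) (not simplifiable)
  at L: ((6+(x*6))*((z+b)*6)) (not simplifiable)
  at LL: (6+(x*6)) (not simplifiable)
  at LLR: (x*6) (not simplifiable)
  at LR: ((z+b)*6) (not simplifiable)
  at LRL: (z+b) (not simplifiable)
  at R: ((z*(6*y))+(6*(x+x))) (not simplifiable)
  at RL: (z*(6*y)) (not simplifiable)
  at RLR: (6*y) (not simplifiable)
  at RR: (6*(x+x)) (not simplifiable)
  at RRR: (x+x) (not simplifiable)
Result: no simplifiable subexpression found -> normal form.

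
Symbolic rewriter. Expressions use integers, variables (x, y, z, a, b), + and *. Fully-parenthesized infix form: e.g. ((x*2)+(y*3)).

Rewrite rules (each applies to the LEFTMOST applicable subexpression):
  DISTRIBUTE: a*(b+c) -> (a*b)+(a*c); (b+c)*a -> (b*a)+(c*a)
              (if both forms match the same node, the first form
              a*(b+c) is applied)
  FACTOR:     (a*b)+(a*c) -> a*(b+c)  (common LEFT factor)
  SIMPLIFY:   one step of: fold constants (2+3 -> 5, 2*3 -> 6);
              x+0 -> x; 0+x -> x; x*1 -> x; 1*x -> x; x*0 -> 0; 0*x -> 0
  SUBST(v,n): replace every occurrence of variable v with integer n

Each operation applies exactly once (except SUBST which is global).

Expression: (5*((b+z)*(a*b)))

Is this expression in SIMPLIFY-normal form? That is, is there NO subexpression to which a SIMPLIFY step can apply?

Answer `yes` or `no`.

Answer: yes

Derivation:
Expression: (5*((b+z)*(a*b)))
Scanning for simplifiable subexpressions (pre-order)...
  at root: (5*((b+z)*(a*b))) (not simplifiable)
  at R: ((b+z)*(a*b)) (not simplifiable)
  at RL: (b+z) (not simplifiable)
  at RR: (a*b) (not simplifiable)
Result: no simplifiable subexpression found -> normal form.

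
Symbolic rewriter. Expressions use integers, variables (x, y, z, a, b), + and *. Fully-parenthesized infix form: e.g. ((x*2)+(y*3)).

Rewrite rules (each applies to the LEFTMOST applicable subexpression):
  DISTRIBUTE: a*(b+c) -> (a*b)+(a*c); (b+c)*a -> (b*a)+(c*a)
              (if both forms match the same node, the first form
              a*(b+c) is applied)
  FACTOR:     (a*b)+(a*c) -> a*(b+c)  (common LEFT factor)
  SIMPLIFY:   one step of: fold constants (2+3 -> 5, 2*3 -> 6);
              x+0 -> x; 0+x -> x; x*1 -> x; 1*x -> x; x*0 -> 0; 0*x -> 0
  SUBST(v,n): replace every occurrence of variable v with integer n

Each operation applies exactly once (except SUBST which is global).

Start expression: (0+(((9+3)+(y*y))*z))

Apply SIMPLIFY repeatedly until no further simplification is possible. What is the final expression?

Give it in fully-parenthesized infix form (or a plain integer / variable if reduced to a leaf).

Answer: ((12+(y*y))*z)

Derivation:
Start: (0+(((9+3)+(y*y))*z))
Step 1: at root: (0+(((9+3)+(y*y))*z)) -> (((9+3)+(y*y))*z); overall: (0+(((9+3)+(y*y))*z)) -> (((9+3)+(y*y))*z)
Step 2: at LL: (9+3) -> 12; overall: (((9+3)+(y*y))*z) -> ((12+(y*y))*z)
Fixed point: ((12+(y*y))*z)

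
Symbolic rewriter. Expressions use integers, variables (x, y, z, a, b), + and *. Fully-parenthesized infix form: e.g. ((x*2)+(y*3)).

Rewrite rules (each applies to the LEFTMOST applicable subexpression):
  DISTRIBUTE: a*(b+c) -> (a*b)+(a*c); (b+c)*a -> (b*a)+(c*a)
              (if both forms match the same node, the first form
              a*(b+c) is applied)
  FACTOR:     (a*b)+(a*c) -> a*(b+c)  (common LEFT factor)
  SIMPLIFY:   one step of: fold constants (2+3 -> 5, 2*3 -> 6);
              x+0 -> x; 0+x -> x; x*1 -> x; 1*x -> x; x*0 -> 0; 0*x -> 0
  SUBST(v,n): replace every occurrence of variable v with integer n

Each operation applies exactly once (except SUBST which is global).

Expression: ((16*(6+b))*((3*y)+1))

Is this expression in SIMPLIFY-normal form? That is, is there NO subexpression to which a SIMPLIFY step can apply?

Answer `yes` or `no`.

Answer: yes

Derivation:
Expression: ((16*(6+b))*((3*y)+1))
Scanning for simplifiable subexpressions (pre-order)...
  at root: ((16*(6+b))*((3*y)+1)) (not simplifiable)
  at L: (16*(6+b)) (not simplifiable)
  at LR: (6+b) (not simplifiable)
  at R: ((3*y)+1) (not simplifiable)
  at RL: (3*y) (not simplifiable)
Result: no simplifiable subexpression found -> normal form.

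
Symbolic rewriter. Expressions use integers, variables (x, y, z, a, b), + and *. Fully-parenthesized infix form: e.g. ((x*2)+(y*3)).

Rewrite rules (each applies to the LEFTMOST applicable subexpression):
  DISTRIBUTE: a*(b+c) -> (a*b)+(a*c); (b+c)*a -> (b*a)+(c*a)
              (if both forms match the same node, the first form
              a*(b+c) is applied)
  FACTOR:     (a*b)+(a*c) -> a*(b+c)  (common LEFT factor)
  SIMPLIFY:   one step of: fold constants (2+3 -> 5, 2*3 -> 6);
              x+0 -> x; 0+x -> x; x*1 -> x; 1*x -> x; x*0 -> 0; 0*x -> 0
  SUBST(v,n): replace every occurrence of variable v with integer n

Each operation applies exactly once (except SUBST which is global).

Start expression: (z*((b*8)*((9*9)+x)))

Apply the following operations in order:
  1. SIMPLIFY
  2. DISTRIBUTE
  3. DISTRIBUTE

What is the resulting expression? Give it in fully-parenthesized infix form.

Answer: ((z*((b*8)*81))+(z*((b*8)*x)))

Derivation:
Start: (z*((b*8)*((9*9)+x)))
Apply SIMPLIFY at RRL (target: (9*9)): (z*((b*8)*((9*9)+x))) -> (z*((b*8)*(81+x)))
Apply DISTRIBUTE at R (target: ((b*8)*(81+x))): (z*((b*8)*(81+x))) -> (z*(((b*8)*81)+((b*8)*x)))
Apply DISTRIBUTE at root (target: (z*(((b*8)*81)+((b*8)*x)))): (z*(((b*8)*81)+((b*8)*x))) -> ((z*((b*8)*81))+(z*((b*8)*x)))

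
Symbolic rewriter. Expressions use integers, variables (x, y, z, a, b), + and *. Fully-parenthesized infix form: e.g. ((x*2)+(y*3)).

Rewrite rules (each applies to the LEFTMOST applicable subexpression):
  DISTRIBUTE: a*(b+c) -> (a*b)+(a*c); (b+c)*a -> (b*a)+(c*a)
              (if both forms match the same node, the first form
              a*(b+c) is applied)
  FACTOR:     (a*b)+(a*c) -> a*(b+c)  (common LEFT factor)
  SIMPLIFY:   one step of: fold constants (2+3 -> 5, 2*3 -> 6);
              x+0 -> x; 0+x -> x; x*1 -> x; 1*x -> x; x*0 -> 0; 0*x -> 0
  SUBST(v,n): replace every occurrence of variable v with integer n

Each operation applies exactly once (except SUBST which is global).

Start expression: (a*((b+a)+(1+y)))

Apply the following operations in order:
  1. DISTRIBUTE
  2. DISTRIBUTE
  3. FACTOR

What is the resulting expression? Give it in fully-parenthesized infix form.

Start: (a*((b+a)+(1+y)))
Apply DISTRIBUTE at root (target: (a*((b+a)+(1+y)))): (a*((b+a)+(1+y))) -> ((a*(b+a))+(a*(1+y)))
Apply DISTRIBUTE at L (target: (a*(b+a))): ((a*(b+a))+(a*(1+y))) -> (((a*b)+(a*a))+(a*(1+y)))
Apply FACTOR at L (target: ((a*b)+(a*a))): (((a*b)+(a*a))+(a*(1+y))) -> ((a*(b+a))+(a*(1+y)))

Answer: ((a*(b+a))+(a*(1+y)))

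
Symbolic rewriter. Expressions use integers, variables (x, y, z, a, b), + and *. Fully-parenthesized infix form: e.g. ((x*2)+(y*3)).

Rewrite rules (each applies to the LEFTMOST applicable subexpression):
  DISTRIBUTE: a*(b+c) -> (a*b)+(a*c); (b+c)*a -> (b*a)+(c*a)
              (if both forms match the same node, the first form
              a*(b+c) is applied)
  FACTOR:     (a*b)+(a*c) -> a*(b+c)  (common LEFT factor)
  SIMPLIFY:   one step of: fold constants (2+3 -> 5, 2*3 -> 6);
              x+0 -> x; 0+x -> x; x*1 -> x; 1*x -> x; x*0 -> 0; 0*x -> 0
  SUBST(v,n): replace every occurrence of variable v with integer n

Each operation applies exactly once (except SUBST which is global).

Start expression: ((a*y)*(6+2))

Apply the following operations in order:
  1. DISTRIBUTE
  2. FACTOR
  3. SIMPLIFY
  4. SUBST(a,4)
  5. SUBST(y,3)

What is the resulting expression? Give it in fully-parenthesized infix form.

Start: ((a*y)*(6+2))
Apply DISTRIBUTE at root (target: ((a*y)*(6+2))): ((a*y)*(6+2)) -> (((a*y)*6)+((a*y)*2))
Apply FACTOR at root (target: (((a*y)*6)+((a*y)*2))): (((a*y)*6)+((a*y)*2)) -> ((a*y)*(6+2))
Apply SIMPLIFY at R (target: (6+2)): ((a*y)*(6+2)) -> ((a*y)*8)
Apply SUBST(a,4): ((a*y)*8) -> ((4*y)*8)
Apply SUBST(y,3): ((4*y)*8) -> ((4*3)*8)

Answer: ((4*3)*8)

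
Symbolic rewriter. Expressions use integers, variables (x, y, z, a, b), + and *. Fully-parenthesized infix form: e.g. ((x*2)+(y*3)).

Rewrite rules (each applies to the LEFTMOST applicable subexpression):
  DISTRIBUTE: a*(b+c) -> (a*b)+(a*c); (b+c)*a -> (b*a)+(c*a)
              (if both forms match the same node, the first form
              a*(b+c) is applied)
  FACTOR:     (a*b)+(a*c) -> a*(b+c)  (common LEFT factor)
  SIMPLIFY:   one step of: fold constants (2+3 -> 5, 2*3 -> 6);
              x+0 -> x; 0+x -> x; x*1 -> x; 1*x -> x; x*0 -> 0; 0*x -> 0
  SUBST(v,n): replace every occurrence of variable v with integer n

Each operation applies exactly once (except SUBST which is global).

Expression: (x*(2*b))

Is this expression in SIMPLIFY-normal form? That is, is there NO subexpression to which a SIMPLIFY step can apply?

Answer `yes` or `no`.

Answer: yes

Derivation:
Expression: (x*(2*b))
Scanning for simplifiable subexpressions (pre-order)...
  at root: (x*(2*b)) (not simplifiable)
  at R: (2*b) (not simplifiable)
Result: no simplifiable subexpression found -> normal form.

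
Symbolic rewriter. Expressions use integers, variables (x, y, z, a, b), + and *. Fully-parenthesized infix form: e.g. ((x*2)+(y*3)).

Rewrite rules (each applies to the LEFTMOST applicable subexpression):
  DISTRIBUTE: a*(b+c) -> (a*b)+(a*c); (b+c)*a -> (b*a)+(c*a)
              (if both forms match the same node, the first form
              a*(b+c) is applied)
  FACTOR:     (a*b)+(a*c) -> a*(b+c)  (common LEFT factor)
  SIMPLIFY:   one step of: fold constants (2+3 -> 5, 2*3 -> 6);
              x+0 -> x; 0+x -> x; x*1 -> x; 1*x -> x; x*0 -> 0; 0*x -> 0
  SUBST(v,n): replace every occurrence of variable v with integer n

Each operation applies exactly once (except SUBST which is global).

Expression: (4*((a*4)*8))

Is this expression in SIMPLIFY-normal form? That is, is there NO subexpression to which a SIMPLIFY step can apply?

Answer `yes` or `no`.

Answer: yes

Derivation:
Expression: (4*((a*4)*8))
Scanning for simplifiable subexpressions (pre-order)...
  at root: (4*((a*4)*8)) (not simplifiable)
  at R: ((a*4)*8) (not simplifiable)
  at RL: (a*4) (not simplifiable)
Result: no simplifiable subexpression found -> normal form.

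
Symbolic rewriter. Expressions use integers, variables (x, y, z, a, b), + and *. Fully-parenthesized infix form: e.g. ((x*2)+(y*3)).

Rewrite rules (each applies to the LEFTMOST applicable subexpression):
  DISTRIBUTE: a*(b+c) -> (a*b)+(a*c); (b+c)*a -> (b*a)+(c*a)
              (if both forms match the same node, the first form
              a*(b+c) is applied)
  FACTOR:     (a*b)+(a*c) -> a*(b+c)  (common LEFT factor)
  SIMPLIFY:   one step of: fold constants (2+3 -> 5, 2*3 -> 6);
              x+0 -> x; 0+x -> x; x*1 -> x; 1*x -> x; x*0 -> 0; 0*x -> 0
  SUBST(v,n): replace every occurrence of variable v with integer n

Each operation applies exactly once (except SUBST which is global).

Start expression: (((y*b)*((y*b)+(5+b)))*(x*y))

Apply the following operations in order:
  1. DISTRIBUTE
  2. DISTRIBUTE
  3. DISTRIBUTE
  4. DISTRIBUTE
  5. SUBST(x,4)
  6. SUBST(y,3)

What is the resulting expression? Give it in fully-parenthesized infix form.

Answer: ((((3*b)*(3*b))*(4*3))+((((3*b)*5)*(4*3))+(((3*b)*b)*(4*3))))

Derivation:
Start: (((y*b)*((y*b)+(5+b)))*(x*y))
Apply DISTRIBUTE at L (target: ((y*b)*((y*b)+(5+b)))): (((y*b)*((y*b)+(5+b)))*(x*y)) -> ((((y*b)*(y*b))+((y*b)*(5+b)))*(x*y))
Apply DISTRIBUTE at root (target: ((((y*b)*(y*b))+((y*b)*(5+b)))*(x*y))): ((((y*b)*(y*b))+((y*b)*(5+b)))*(x*y)) -> ((((y*b)*(y*b))*(x*y))+(((y*b)*(5+b))*(x*y)))
Apply DISTRIBUTE at RL (target: ((y*b)*(5+b))): ((((y*b)*(y*b))*(x*y))+(((y*b)*(5+b))*(x*y))) -> ((((y*b)*(y*b))*(x*y))+((((y*b)*5)+((y*b)*b))*(x*y)))
Apply DISTRIBUTE at R (target: ((((y*b)*5)+((y*b)*b))*(x*y))): ((((y*b)*(y*b))*(x*y))+((((y*b)*5)+((y*b)*b))*(x*y))) -> ((((y*b)*(y*b))*(x*y))+((((y*b)*5)*(x*y))+(((y*b)*b)*(x*y))))
Apply SUBST(x,4): ((((y*b)*(y*b))*(x*y))+((((y*b)*5)*(x*y))+(((y*b)*b)*(x*y)))) -> ((((y*b)*(y*b))*(4*y))+((((y*b)*5)*(4*y))+(((y*b)*b)*(4*y))))
Apply SUBST(y,3): ((((y*b)*(y*b))*(4*y))+((((y*b)*5)*(4*y))+(((y*b)*b)*(4*y)))) -> ((((3*b)*(3*b))*(4*3))+((((3*b)*5)*(4*3))+(((3*b)*b)*(4*3))))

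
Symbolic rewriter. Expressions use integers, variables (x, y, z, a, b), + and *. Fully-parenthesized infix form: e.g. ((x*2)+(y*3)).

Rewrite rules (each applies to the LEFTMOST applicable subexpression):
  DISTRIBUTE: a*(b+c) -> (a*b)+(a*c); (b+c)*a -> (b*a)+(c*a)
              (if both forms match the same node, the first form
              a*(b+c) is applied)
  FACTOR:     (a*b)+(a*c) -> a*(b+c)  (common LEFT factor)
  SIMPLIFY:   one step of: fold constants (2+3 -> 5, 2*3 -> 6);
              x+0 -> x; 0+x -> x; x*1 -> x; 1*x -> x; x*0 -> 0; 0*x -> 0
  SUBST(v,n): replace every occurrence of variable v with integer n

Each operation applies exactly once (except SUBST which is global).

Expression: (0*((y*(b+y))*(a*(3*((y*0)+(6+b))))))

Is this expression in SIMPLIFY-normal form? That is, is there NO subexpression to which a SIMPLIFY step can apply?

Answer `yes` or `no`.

Expression: (0*((y*(b+y))*(a*(3*((y*0)+(6+b))))))
Scanning for simplifiable subexpressions (pre-order)...
  at root: (0*((y*(b+y))*(a*(3*((y*0)+(6+b)))))) (SIMPLIFIABLE)
  at R: ((y*(b+y))*(a*(3*((y*0)+(6+b))))) (not simplifiable)
  at RL: (y*(b+y)) (not simplifiable)
  at RLR: (b+y) (not simplifiable)
  at RR: (a*(3*((y*0)+(6+b)))) (not simplifiable)
  at RRR: (3*((y*0)+(6+b))) (not simplifiable)
  at RRRR: ((y*0)+(6+b)) (not simplifiable)
  at RRRRL: (y*0) (SIMPLIFIABLE)
  at RRRRR: (6+b) (not simplifiable)
Found simplifiable subexpr at path root: (0*((y*(b+y))*(a*(3*((y*0)+(6+b))))))
One SIMPLIFY step would give: 0
-> NOT in normal form.

Answer: no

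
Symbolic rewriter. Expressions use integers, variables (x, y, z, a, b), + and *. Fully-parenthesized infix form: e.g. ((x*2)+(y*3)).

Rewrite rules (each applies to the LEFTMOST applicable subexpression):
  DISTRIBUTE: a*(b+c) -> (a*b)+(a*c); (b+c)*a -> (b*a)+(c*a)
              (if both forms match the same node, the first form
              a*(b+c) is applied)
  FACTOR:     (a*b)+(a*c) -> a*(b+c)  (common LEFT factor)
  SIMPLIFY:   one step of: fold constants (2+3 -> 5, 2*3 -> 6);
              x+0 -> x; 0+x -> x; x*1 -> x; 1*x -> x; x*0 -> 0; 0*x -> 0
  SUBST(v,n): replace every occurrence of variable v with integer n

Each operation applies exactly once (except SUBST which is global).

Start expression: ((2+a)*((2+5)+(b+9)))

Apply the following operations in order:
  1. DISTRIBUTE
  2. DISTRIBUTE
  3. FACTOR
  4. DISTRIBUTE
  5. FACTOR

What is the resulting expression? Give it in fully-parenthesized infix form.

Start: ((2+a)*((2+5)+(b+9)))
Apply DISTRIBUTE at root (target: ((2+a)*((2+5)+(b+9)))): ((2+a)*((2+5)+(b+9))) -> (((2+a)*(2+5))+((2+a)*(b+9)))
Apply DISTRIBUTE at L (target: ((2+a)*(2+5))): (((2+a)*(2+5))+((2+a)*(b+9))) -> ((((2+a)*2)+((2+a)*5))+((2+a)*(b+9)))
Apply FACTOR at L (target: (((2+a)*2)+((2+a)*5))): ((((2+a)*2)+((2+a)*5))+((2+a)*(b+9))) -> (((2+a)*(2+5))+((2+a)*(b+9)))
Apply DISTRIBUTE at L (target: ((2+a)*(2+5))): (((2+a)*(2+5))+((2+a)*(b+9))) -> ((((2+a)*2)+((2+a)*5))+((2+a)*(b+9)))
Apply FACTOR at L (target: (((2+a)*2)+((2+a)*5))): ((((2+a)*2)+((2+a)*5))+((2+a)*(b+9))) -> (((2+a)*(2+5))+((2+a)*(b+9)))

Answer: (((2+a)*(2+5))+((2+a)*(b+9)))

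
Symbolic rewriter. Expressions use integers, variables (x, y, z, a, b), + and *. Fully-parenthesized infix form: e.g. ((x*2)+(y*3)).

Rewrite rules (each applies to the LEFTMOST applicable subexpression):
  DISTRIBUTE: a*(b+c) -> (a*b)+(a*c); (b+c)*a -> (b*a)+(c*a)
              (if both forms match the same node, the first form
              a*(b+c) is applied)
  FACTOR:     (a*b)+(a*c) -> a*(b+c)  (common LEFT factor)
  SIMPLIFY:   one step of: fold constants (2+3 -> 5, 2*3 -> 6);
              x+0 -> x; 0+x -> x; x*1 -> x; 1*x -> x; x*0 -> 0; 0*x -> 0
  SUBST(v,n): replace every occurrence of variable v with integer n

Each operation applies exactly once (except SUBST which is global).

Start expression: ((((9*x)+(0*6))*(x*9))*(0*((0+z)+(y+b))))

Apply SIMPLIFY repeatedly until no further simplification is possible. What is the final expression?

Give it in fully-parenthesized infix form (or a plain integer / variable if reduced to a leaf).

Answer: 0

Derivation:
Start: ((((9*x)+(0*6))*(x*9))*(0*((0+z)+(y+b))))
Step 1: at LLR: (0*6) -> 0; overall: ((((9*x)+(0*6))*(x*9))*(0*((0+z)+(y+b)))) -> ((((9*x)+0)*(x*9))*(0*((0+z)+(y+b))))
Step 2: at LL: ((9*x)+0) -> (9*x); overall: ((((9*x)+0)*(x*9))*(0*((0+z)+(y+b)))) -> (((9*x)*(x*9))*(0*((0+z)+(y+b))))
Step 3: at R: (0*((0+z)+(y+b))) -> 0; overall: (((9*x)*(x*9))*(0*((0+z)+(y+b)))) -> (((9*x)*(x*9))*0)
Step 4: at root: (((9*x)*(x*9))*0) -> 0; overall: (((9*x)*(x*9))*0) -> 0
Fixed point: 0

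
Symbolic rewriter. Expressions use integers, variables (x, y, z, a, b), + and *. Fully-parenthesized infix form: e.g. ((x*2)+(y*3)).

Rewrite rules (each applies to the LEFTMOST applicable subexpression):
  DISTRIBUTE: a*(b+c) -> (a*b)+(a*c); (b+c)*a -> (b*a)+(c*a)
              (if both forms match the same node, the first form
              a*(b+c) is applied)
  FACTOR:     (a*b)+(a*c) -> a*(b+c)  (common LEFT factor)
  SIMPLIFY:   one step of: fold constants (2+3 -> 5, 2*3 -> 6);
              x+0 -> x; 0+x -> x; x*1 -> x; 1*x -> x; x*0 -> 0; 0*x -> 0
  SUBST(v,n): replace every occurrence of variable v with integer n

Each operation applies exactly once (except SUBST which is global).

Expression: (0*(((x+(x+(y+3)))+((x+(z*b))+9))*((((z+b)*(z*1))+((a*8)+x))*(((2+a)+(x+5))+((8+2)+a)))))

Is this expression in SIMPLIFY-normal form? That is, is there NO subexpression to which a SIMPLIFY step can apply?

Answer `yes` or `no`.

Answer: no

Derivation:
Expression: (0*(((x+(x+(y+3)))+((x+(z*b))+9))*((((z+b)*(z*1))+((a*8)+x))*(((2+a)+(x+5))+((8+2)+a)))))
Scanning for simplifiable subexpressions (pre-order)...
  at root: (0*(((x+(x+(y+3)))+((x+(z*b))+9))*((((z+b)*(z*1))+((a*8)+x))*(((2+a)+(x+5))+((8+2)+a))))) (SIMPLIFIABLE)
  at R: (((x+(x+(y+3)))+((x+(z*b))+9))*((((z+b)*(z*1))+((a*8)+x))*(((2+a)+(x+5))+((8+2)+a)))) (not simplifiable)
  at RL: ((x+(x+(y+3)))+((x+(z*b))+9)) (not simplifiable)
  at RLL: (x+(x+(y+3))) (not simplifiable)
  at RLLR: (x+(y+3)) (not simplifiable)
  at RLLRR: (y+3) (not simplifiable)
  at RLR: ((x+(z*b))+9) (not simplifiable)
  at RLRL: (x+(z*b)) (not simplifiable)
  at RLRLR: (z*b) (not simplifiable)
  at RR: ((((z+b)*(z*1))+((a*8)+x))*(((2+a)+(x+5))+((8+2)+a))) (not simplifiable)
  at RRL: (((z+b)*(z*1))+((a*8)+x)) (not simplifiable)
  at RRLL: ((z+b)*(z*1)) (not simplifiable)
  at RRLLL: (z+b) (not simplifiable)
  at RRLLR: (z*1) (SIMPLIFIABLE)
  at RRLR: ((a*8)+x) (not simplifiable)
  at RRLRL: (a*8) (not simplifiable)
  at RRR: (((2+a)+(x+5))+((8+2)+a)) (not simplifiable)
  at RRRL: ((2+a)+(x+5)) (not simplifiable)
  at RRRLL: (2+a) (not simplifiable)
  at RRRLR: (x+5) (not simplifiable)
  at RRRR: ((8+2)+a) (not simplifiable)
  at RRRRL: (8+2) (SIMPLIFIABLE)
Found simplifiable subexpr at path root: (0*(((x+(x+(y+3)))+((x+(z*b))+9))*((((z+b)*(z*1))+((a*8)+x))*(((2+a)+(x+5))+((8+2)+a)))))
One SIMPLIFY step would give: 0
-> NOT in normal form.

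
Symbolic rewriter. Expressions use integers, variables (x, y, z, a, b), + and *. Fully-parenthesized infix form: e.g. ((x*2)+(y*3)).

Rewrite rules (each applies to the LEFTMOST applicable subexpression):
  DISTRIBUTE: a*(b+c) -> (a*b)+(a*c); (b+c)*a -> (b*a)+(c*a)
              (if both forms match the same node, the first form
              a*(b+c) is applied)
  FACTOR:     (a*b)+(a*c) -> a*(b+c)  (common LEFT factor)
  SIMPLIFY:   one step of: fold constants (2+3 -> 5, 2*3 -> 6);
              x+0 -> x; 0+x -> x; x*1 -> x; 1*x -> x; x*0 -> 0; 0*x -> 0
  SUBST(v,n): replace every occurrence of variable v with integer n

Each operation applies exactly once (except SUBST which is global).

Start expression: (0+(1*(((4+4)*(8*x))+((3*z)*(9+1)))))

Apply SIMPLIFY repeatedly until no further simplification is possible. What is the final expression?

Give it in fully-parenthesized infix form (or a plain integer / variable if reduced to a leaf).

Answer: ((8*(8*x))+((3*z)*10))

Derivation:
Start: (0+(1*(((4+4)*(8*x))+((3*z)*(9+1)))))
Step 1: at root: (0+(1*(((4+4)*(8*x))+((3*z)*(9+1))))) -> (1*(((4+4)*(8*x))+((3*z)*(9+1)))); overall: (0+(1*(((4+4)*(8*x))+((3*z)*(9+1))))) -> (1*(((4+4)*(8*x))+((3*z)*(9+1))))
Step 2: at root: (1*(((4+4)*(8*x))+((3*z)*(9+1)))) -> (((4+4)*(8*x))+((3*z)*(9+1))); overall: (1*(((4+4)*(8*x))+((3*z)*(9+1)))) -> (((4+4)*(8*x))+((3*z)*(9+1)))
Step 3: at LL: (4+4) -> 8; overall: (((4+4)*(8*x))+((3*z)*(9+1))) -> ((8*(8*x))+((3*z)*(9+1)))
Step 4: at RR: (9+1) -> 10; overall: ((8*(8*x))+((3*z)*(9+1))) -> ((8*(8*x))+((3*z)*10))
Fixed point: ((8*(8*x))+((3*z)*10))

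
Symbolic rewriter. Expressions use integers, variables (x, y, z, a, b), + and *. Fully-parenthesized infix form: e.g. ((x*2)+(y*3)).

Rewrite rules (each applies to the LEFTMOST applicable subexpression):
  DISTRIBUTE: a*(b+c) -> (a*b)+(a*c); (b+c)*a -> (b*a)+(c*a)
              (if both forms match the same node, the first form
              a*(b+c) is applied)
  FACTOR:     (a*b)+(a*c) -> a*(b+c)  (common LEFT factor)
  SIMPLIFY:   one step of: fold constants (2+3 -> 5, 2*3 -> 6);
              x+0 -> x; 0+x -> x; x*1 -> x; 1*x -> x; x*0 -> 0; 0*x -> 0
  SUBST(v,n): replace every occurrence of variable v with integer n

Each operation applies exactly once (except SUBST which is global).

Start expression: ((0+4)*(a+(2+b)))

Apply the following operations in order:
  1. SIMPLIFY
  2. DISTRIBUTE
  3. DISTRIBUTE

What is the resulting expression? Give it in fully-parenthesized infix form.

Start: ((0+4)*(a+(2+b)))
Apply SIMPLIFY at L (target: (0+4)): ((0+4)*(a+(2+b))) -> (4*(a+(2+b)))
Apply DISTRIBUTE at root (target: (4*(a+(2+b)))): (4*(a+(2+b))) -> ((4*a)+(4*(2+b)))
Apply DISTRIBUTE at R (target: (4*(2+b))): ((4*a)+(4*(2+b))) -> ((4*a)+((4*2)+(4*b)))

Answer: ((4*a)+((4*2)+(4*b)))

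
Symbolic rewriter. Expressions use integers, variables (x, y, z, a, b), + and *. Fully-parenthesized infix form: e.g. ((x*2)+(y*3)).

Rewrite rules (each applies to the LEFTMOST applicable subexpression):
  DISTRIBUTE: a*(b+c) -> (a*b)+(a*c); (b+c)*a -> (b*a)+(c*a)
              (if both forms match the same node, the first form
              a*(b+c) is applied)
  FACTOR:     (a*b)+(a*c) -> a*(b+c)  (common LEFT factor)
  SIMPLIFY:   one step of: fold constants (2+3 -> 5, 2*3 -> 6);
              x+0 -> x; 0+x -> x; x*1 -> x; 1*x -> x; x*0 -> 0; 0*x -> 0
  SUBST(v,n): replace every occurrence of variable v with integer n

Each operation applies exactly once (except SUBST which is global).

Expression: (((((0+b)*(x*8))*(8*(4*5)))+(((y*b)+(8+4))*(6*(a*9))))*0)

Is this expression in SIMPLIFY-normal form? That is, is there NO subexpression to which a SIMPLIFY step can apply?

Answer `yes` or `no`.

Expression: (((((0+b)*(x*8))*(8*(4*5)))+(((y*b)+(8+4))*(6*(a*9))))*0)
Scanning for simplifiable subexpressions (pre-order)...
  at root: (((((0+b)*(x*8))*(8*(4*5)))+(((y*b)+(8+4))*(6*(a*9))))*0) (SIMPLIFIABLE)
  at L: ((((0+b)*(x*8))*(8*(4*5)))+(((y*b)+(8+4))*(6*(a*9)))) (not simplifiable)
  at LL: (((0+b)*(x*8))*(8*(4*5))) (not simplifiable)
  at LLL: ((0+b)*(x*8)) (not simplifiable)
  at LLLL: (0+b) (SIMPLIFIABLE)
  at LLLR: (x*8) (not simplifiable)
  at LLR: (8*(4*5)) (not simplifiable)
  at LLRR: (4*5) (SIMPLIFIABLE)
  at LR: (((y*b)+(8+4))*(6*(a*9))) (not simplifiable)
  at LRL: ((y*b)+(8+4)) (not simplifiable)
  at LRLL: (y*b) (not simplifiable)
  at LRLR: (8+4) (SIMPLIFIABLE)
  at LRR: (6*(a*9)) (not simplifiable)
  at LRRR: (a*9) (not simplifiable)
Found simplifiable subexpr at path root: (((((0+b)*(x*8))*(8*(4*5)))+(((y*b)+(8+4))*(6*(a*9))))*0)
One SIMPLIFY step would give: 0
-> NOT in normal form.

Answer: no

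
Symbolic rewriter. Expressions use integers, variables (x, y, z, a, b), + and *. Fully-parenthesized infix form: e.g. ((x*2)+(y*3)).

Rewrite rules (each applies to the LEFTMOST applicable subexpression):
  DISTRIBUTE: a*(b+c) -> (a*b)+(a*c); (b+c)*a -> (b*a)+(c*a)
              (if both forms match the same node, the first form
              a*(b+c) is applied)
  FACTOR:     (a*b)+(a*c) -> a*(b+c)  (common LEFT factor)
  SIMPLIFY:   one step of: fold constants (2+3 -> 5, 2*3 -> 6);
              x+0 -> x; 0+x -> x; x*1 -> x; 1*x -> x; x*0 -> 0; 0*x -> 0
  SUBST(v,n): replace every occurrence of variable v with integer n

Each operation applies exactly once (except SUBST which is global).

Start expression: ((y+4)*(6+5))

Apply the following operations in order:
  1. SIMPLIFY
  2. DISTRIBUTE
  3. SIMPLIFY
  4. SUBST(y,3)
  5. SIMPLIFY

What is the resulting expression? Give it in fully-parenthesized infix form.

Start: ((y+4)*(6+5))
Apply SIMPLIFY at R (target: (6+5)): ((y+4)*(6+5)) -> ((y+4)*11)
Apply DISTRIBUTE at root (target: ((y+4)*11)): ((y+4)*11) -> ((y*11)+(4*11))
Apply SIMPLIFY at R (target: (4*11)): ((y*11)+(4*11)) -> ((y*11)+44)
Apply SUBST(y,3): ((y*11)+44) -> ((3*11)+44)
Apply SIMPLIFY at L (target: (3*11)): ((3*11)+44) -> (33+44)

Answer: (33+44)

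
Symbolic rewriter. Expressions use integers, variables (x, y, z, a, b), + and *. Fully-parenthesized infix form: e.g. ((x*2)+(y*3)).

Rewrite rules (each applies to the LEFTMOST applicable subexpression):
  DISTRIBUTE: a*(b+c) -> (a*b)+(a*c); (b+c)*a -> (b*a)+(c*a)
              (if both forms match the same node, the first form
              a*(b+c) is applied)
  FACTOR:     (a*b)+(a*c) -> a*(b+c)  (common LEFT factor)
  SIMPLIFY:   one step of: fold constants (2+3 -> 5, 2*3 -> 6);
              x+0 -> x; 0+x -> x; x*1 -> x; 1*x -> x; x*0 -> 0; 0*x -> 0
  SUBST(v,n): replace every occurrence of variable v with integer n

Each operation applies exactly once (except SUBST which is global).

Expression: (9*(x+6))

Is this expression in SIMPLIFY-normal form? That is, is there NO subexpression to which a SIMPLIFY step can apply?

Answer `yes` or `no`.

Expression: (9*(x+6))
Scanning for simplifiable subexpressions (pre-order)...
  at root: (9*(x+6)) (not simplifiable)
  at R: (x+6) (not simplifiable)
Result: no simplifiable subexpression found -> normal form.

Answer: yes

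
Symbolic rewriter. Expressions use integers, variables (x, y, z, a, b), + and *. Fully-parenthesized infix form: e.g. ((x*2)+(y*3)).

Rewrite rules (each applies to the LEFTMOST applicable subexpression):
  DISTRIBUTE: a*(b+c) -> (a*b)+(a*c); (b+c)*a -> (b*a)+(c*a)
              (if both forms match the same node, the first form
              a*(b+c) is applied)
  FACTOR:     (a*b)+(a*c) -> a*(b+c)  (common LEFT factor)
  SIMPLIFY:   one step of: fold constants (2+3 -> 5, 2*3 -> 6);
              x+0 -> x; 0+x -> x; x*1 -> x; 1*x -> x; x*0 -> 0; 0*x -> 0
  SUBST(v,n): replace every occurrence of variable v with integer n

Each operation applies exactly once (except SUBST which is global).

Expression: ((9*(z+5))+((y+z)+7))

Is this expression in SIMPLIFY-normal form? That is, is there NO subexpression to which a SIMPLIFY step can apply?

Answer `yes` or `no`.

Answer: yes

Derivation:
Expression: ((9*(z+5))+((y+z)+7))
Scanning for simplifiable subexpressions (pre-order)...
  at root: ((9*(z+5))+((y+z)+7)) (not simplifiable)
  at L: (9*(z+5)) (not simplifiable)
  at LR: (z+5) (not simplifiable)
  at R: ((y+z)+7) (not simplifiable)
  at RL: (y+z) (not simplifiable)
Result: no simplifiable subexpression found -> normal form.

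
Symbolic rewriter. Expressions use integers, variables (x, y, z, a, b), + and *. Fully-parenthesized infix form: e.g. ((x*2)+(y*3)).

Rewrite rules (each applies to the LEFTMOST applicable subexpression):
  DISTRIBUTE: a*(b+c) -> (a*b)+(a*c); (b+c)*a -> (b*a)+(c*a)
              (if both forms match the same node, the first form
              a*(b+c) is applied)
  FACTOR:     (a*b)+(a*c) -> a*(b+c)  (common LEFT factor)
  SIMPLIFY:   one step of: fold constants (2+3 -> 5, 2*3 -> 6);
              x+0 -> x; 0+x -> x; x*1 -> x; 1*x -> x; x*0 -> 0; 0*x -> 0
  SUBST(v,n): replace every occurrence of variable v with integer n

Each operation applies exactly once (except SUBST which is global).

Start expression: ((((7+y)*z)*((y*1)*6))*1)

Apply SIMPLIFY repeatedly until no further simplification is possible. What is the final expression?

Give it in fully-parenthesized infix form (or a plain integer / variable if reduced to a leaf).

Start: ((((7+y)*z)*((y*1)*6))*1)
Step 1: at root: ((((7+y)*z)*((y*1)*6))*1) -> (((7+y)*z)*((y*1)*6)); overall: ((((7+y)*z)*((y*1)*6))*1) -> (((7+y)*z)*((y*1)*6))
Step 2: at RL: (y*1) -> y; overall: (((7+y)*z)*((y*1)*6)) -> (((7+y)*z)*(y*6))
Fixed point: (((7+y)*z)*(y*6))

Answer: (((7+y)*z)*(y*6))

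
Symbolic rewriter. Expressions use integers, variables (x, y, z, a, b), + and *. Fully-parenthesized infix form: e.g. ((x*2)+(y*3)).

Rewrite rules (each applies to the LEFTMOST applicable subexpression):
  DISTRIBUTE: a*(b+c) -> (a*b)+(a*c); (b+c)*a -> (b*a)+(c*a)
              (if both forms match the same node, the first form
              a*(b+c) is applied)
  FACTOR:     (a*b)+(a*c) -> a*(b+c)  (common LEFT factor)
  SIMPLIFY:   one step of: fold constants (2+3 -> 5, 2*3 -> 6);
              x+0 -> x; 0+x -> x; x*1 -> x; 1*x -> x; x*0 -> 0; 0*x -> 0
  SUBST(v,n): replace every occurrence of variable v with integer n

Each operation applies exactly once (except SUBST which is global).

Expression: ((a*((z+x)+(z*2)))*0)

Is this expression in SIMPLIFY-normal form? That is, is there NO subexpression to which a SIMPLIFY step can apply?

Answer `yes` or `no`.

Answer: no

Derivation:
Expression: ((a*((z+x)+(z*2)))*0)
Scanning for simplifiable subexpressions (pre-order)...
  at root: ((a*((z+x)+(z*2)))*0) (SIMPLIFIABLE)
  at L: (a*((z+x)+(z*2))) (not simplifiable)
  at LR: ((z+x)+(z*2)) (not simplifiable)
  at LRL: (z+x) (not simplifiable)
  at LRR: (z*2) (not simplifiable)
Found simplifiable subexpr at path root: ((a*((z+x)+(z*2)))*0)
One SIMPLIFY step would give: 0
-> NOT in normal form.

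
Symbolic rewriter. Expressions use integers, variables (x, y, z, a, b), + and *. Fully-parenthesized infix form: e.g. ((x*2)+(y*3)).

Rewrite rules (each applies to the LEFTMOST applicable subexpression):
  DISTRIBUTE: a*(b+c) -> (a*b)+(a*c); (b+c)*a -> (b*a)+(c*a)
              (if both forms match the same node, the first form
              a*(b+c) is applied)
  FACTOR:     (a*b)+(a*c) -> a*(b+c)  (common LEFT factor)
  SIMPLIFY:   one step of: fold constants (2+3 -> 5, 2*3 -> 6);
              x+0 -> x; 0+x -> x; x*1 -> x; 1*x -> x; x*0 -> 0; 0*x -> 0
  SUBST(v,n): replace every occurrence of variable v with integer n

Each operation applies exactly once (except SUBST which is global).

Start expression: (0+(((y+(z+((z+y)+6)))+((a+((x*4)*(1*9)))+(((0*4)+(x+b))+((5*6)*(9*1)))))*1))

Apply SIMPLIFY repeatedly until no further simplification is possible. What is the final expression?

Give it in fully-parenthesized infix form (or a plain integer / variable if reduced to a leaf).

Answer: ((y+(z+((z+y)+6)))+((a+((x*4)*9))+((x+b)+270)))

Derivation:
Start: (0+(((y+(z+((z+y)+6)))+((a+((x*4)*(1*9)))+(((0*4)+(x+b))+((5*6)*(9*1)))))*1))
Step 1: at root: (0+(((y+(z+((z+y)+6)))+((a+((x*4)*(1*9)))+(((0*4)+(x+b))+((5*6)*(9*1)))))*1)) -> (((y+(z+((z+y)+6)))+((a+((x*4)*(1*9)))+(((0*4)+(x+b))+((5*6)*(9*1)))))*1); overall: (0+(((y+(z+((z+y)+6)))+((a+((x*4)*(1*9)))+(((0*4)+(x+b))+((5*6)*(9*1)))))*1)) -> (((y+(z+((z+y)+6)))+((a+((x*4)*(1*9)))+(((0*4)+(x+b))+((5*6)*(9*1)))))*1)
Step 2: at root: (((y+(z+((z+y)+6)))+((a+((x*4)*(1*9)))+(((0*4)+(x+b))+((5*6)*(9*1)))))*1) -> ((y+(z+((z+y)+6)))+((a+((x*4)*(1*9)))+(((0*4)+(x+b))+((5*6)*(9*1))))); overall: (((y+(z+((z+y)+6)))+((a+((x*4)*(1*9)))+(((0*4)+(x+b))+((5*6)*(9*1)))))*1) -> ((y+(z+((z+y)+6)))+((a+((x*4)*(1*9)))+(((0*4)+(x+b))+((5*6)*(9*1)))))
Step 3: at RLRR: (1*9) -> 9; overall: ((y+(z+((z+y)+6)))+((a+((x*4)*(1*9)))+(((0*4)+(x+b))+((5*6)*(9*1))))) -> ((y+(z+((z+y)+6)))+((a+((x*4)*9))+(((0*4)+(x+b))+((5*6)*(9*1)))))
Step 4: at RRLL: (0*4) -> 0; overall: ((y+(z+((z+y)+6)))+((a+((x*4)*9))+(((0*4)+(x+b))+((5*6)*(9*1))))) -> ((y+(z+((z+y)+6)))+((a+((x*4)*9))+((0+(x+b))+((5*6)*(9*1)))))
Step 5: at RRL: (0+(x+b)) -> (x+b); overall: ((y+(z+((z+y)+6)))+((a+((x*4)*9))+((0+(x+b))+((5*6)*(9*1))))) -> ((y+(z+((z+y)+6)))+((a+((x*4)*9))+((x+b)+((5*6)*(9*1)))))
Step 6: at RRRL: (5*6) -> 30; overall: ((y+(z+((z+y)+6)))+((a+((x*4)*9))+((x+b)+((5*6)*(9*1))))) -> ((y+(z+((z+y)+6)))+((a+((x*4)*9))+((x+b)+(30*(9*1)))))
Step 7: at RRRR: (9*1) -> 9; overall: ((y+(z+((z+y)+6)))+((a+((x*4)*9))+((x+b)+(30*(9*1))))) -> ((y+(z+((z+y)+6)))+((a+((x*4)*9))+((x+b)+(30*9))))
Step 8: at RRR: (30*9) -> 270; overall: ((y+(z+((z+y)+6)))+((a+((x*4)*9))+((x+b)+(30*9)))) -> ((y+(z+((z+y)+6)))+((a+((x*4)*9))+((x+b)+270)))
Fixed point: ((y+(z+((z+y)+6)))+((a+((x*4)*9))+((x+b)+270)))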